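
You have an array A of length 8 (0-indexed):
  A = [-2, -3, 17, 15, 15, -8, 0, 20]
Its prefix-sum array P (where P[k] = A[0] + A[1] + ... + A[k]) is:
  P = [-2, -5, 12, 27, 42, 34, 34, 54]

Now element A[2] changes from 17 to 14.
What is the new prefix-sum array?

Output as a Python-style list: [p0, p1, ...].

Change: A[2] 17 -> 14, delta = -3
P[k] for k < 2: unchanged (A[2] not included)
P[k] for k >= 2: shift by delta = -3
  P[0] = -2 + 0 = -2
  P[1] = -5 + 0 = -5
  P[2] = 12 + -3 = 9
  P[3] = 27 + -3 = 24
  P[4] = 42 + -3 = 39
  P[5] = 34 + -3 = 31
  P[6] = 34 + -3 = 31
  P[7] = 54 + -3 = 51

Answer: [-2, -5, 9, 24, 39, 31, 31, 51]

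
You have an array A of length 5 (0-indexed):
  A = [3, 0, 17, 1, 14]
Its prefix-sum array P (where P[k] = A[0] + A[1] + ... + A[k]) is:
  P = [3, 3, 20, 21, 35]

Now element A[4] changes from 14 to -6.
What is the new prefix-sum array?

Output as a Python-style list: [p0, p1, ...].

Answer: [3, 3, 20, 21, 15]

Derivation:
Change: A[4] 14 -> -6, delta = -20
P[k] for k < 4: unchanged (A[4] not included)
P[k] for k >= 4: shift by delta = -20
  P[0] = 3 + 0 = 3
  P[1] = 3 + 0 = 3
  P[2] = 20 + 0 = 20
  P[3] = 21 + 0 = 21
  P[4] = 35 + -20 = 15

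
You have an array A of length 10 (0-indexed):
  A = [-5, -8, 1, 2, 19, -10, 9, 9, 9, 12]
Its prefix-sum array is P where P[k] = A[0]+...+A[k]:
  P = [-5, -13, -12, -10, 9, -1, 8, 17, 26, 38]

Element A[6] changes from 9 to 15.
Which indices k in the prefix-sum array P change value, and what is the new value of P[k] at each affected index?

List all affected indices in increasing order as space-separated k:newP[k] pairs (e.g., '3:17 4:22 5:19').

Answer: 6:14 7:23 8:32 9:44

Derivation:
P[k] = A[0] + ... + A[k]
P[k] includes A[6] iff k >= 6
Affected indices: 6, 7, ..., 9; delta = 6
  P[6]: 8 + 6 = 14
  P[7]: 17 + 6 = 23
  P[8]: 26 + 6 = 32
  P[9]: 38 + 6 = 44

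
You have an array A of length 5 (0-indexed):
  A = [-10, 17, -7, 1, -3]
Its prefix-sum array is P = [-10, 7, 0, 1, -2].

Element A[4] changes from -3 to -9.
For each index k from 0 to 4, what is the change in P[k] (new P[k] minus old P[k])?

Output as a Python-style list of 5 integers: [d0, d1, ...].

Element change: A[4] -3 -> -9, delta = -6
For k < 4: P[k] unchanged, delta_P[k] = 0
For k >= 4: P[k] shifts by exactly -6
Delta array: [0, 0, 0, 0, -6]

Answer: [0, 0, 0, 0, -6]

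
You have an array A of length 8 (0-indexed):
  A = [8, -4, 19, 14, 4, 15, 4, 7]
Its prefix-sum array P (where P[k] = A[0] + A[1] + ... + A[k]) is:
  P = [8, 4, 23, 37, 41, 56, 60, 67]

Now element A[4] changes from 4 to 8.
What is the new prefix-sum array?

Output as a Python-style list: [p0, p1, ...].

Answer: [8, 4, 23, 37, 45, 60, 64, 71]

Derivation:
Change: A[4] 4 -> 8, delta = 4
P[k] for k < 4: unchanged (A[4] not included)
P[k] for k >= 4: shift by delta = 4
  P[0] = 8 + 0 = 8
  P[1] = 4 + 0 = 4
  P[2] = 23 + 0 = 23
  P[3] = 37 + 0 = 37
  P[4] = 41 + 4 = 45
  P[5] = 56 + 4 = 60
  P[6] = 60 + 4 = 64
  P[7] = 67 + 4 = 71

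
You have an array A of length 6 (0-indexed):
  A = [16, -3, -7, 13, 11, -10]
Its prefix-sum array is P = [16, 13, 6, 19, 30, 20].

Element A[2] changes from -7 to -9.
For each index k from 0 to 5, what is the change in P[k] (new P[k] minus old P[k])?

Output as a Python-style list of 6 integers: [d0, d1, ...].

Answer: [0, 0, -2, -2, -2, -2]

Derivation:
Element change: A[2] -7 -> -9, delta = -2
For k < 2: P[k] unchanged, delta_P[k] = 0
For k >= 2: P[k] shifts by exactly -2
Delta array: [0, 0, -2, -2, -2, -2]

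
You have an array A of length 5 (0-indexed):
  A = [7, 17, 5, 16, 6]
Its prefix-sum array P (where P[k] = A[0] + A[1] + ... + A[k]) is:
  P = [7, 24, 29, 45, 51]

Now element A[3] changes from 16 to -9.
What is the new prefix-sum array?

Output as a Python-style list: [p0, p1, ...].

Answer: [7, 24, 29, 20, 26]

Derivation:
Change: A[3] 16 -> -9, delta = -25
P[k] for k < 3: unchanged (A[3] not included)
P[k] for k >= 3: shift by delta = -25
  P[0] = 7 + 0 = 7
  P[1] = 24 + 0 = 24
  P[2] = 29 + 0 = 29
  P[3] = 45 + -25 = 20
  P[4] = 51 + -25 = 26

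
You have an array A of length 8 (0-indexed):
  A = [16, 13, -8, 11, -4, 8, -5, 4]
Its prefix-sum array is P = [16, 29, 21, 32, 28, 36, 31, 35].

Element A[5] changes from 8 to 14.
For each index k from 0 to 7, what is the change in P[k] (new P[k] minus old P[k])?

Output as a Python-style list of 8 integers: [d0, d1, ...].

Element change: A[5] 8 -> 14, delta = 6
For k < 5: P[k] unchanged, delta_P[k] = 0
For k >= 5: P[k] shifts by exactly 6
Delta array: [0, 0, 0, 0, 0, 6, 6, 6]

Answer: [0, 0, 0, 0, 0, 6, 6, 6]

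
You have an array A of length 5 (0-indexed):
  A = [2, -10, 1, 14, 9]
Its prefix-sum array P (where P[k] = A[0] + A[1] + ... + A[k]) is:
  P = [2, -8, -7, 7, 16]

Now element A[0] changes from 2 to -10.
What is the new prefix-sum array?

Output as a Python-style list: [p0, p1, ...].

Change: A[0] 2 -> -10, delta = -12
P[k] for k < 0: unchanged (A[0] not included)
P[k] for k >= 0: shift by delta = -12
  P[0] = 2 + -12 = -10
  P[1] = -8 + -12 = -20
  P[2] = -7 + -12 = -19
  P[3] = 7 + -12 = -5
  P[4] = 16 + -12 = 4

Answer: [-10, -20, -19, -5, 4]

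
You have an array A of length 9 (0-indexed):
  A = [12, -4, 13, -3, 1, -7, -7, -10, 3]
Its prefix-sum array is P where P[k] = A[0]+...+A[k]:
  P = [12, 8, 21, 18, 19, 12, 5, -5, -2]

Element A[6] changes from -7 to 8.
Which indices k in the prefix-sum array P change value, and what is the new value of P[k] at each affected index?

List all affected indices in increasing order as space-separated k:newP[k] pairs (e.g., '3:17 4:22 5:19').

Answer: 6:20 7:10 8:13

Derivation:
P[k] = A[0] + ... + A[k]
P[k] includes A[6] iff k >= 6
Affected indices: 6, 7, ..., 8; delta = 15
  P[6]: 5 + 15 = 20
  P[7]: -5 + 15 = 10
  P[8]: -2 + 15 = 13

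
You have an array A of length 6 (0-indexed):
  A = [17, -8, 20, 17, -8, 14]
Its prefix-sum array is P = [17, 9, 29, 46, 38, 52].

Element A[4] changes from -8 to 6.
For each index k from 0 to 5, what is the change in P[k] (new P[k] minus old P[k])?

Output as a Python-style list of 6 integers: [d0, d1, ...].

Answer: [0, 0, 0, 0, 14, 14]

Derivation:
Element change: A[4] -8 -> 6, delta = 14
For k < 4: P[k] unchanged, delta_P[k] = 0
For k >= 4: P[k] shifts by exactly 14
Delta array: [0, 0, 0, 0, 14, 14]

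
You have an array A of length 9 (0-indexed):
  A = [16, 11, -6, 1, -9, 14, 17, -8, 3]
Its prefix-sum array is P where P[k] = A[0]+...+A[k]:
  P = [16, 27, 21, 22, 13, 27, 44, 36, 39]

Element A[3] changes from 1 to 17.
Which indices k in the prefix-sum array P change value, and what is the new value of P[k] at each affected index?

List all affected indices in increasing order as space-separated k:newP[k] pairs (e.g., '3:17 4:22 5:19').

Answer: 3:38 4:29 5:43 6:60 7:52 8:55

Derivation:
P[k] = A[0] + ... + A[k]
P[k] includes A[3] iff k >= 3
Affected indices: 3, 4, ..., 8; delta = 16
  P[3]: 22 + 16 = 38
  P[4]: 13 + 16 = 29
  P[5]: 27 + 16 = 43
  P[6]: 44 + 16 = 60
  P[7]: 36 + 16 = 52
  P[8]: 39 + 16 = 55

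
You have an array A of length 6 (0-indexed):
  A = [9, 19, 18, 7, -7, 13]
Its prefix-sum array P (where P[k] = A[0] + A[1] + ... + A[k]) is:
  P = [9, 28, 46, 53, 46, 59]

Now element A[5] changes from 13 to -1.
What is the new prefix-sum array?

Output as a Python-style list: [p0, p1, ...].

Answer: [9, 28, 46, 53, 46, 45]

Derivation:
Change: A[5] 13 -> -1, delta = -14
P[k] for k < 5: unchanged (A[5] not included)
P[k] for k >= 5: shift by delta = -14
  P[0] = 9 + 0 = 9
  P[1] = 28 + 0 = 28
  P[2] = 46 + 0 = 46
  P[3] = 53 + 0 = 53
  P[4] = 46 + 0 = 46
  P[5] = 59 + -14 = 45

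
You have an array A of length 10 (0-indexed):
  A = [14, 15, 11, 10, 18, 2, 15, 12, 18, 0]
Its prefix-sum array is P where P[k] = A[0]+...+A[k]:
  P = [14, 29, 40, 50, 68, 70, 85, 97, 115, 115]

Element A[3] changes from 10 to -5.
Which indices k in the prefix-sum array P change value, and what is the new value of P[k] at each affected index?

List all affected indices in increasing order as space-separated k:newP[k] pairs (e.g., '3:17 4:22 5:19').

P[k] = A[0] + ... + A[k]
P[k] includes A[3] iff k >= 3
Affected indices: 3, 4, ..., 9; delta = -15
  P[3]: 50 + -15 = 35
  P[4]: 68 + -15 = 53
  P[5]: 70 + -15 = 55
  P[6]: 85 + -15 = 70
  P[7]: 97 + -15 = 82
  P[8]: 115 + -15 = 100
  P[9]: 115 + -15 = 100

Answer: 3:35 4:53 5:55 6:70 7:82 8:100 9:100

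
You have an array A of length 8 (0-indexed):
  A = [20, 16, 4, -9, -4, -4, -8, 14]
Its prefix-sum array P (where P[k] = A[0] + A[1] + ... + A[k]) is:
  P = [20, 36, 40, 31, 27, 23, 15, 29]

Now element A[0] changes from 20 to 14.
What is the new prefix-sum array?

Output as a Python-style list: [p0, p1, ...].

Change: A[0] 20 -> 14, delta = -6
P[k] for k < 0: unchanged (A[0] not included)
P[k] for k >= 0: shift by delta = -6
  P[0] = 20 + -6 = 14
  P[1] = 36 + -6 = 30
  P[2] = 40 + -6 = 34
  P[3] = 31 + -6 = 25
  P[4] = 27 + -6 = 21
  P[5] = 23 + -6 = 17
  P[6] = 15 + -6 = 9
  P[7] = 29 + -6 = 23

Answer: [14, 30, 34, 25, 21, 17, 9, 23]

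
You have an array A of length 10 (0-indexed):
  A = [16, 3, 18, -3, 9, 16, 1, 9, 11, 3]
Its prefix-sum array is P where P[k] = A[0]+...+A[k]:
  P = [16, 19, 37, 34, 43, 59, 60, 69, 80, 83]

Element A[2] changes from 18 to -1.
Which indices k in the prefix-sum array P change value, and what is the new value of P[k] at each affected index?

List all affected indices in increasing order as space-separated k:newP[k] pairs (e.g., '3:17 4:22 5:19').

P[k] = A[0] + ... + A[k]
P[k] includes A[2] iff k >= 2
Affected indices: 2, 3, ..., 9; delta = -19
  P[2]: 37 + -19 = 18
  P[3]: 34 + -19 = 15
  P[4]: 43 + -19 = 24
  P[5]: 59 + -19 = 40
  P[6]: 60 + -19 = 41
  P[7]: 69 + -19 = 50
  P[8]: 80 + -19 = 61
  P[9]: 83 + -19 = 64

Answer: 2:18 3:15 4:24 5:40 6:41 7:50 8:61 9:64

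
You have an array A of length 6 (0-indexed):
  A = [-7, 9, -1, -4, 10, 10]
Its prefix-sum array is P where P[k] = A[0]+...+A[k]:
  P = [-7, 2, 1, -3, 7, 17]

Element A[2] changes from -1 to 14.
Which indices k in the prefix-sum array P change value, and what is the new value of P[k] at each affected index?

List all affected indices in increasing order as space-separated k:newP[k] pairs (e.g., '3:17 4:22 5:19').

P[k] = A[0] + ... + A[k]
P[k] includes A[2] iff k >= 2
Affected indices: 2, 3, ..., 5; delta = 15
  P[2]: 1 + 15 = 16
  P[3]: -3 + 15 = 12
  P[4]: 7 + 15 = 22
  P[5]: 17 + 15 = 32

Answer: 2:16 3:12 4:22 5:32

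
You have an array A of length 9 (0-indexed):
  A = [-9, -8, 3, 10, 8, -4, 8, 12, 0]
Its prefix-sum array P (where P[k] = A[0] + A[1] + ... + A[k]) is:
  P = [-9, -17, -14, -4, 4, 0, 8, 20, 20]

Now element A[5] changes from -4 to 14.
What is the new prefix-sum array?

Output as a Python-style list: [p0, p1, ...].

Answer: [-9, -17, -14, -4, 4, 18, 26, 38, 38]

Derivation:
Change: A[5] -4 -> 14, delta = 18
P[k] for k < 5: unchanged (A[5] not included)
P[k] for k >= 5: shift by delta = 18
  P[0] = -9 + 0 = -9
  P[1] = -17 + 0 = -17
  P[2] = -14 + 0 = -14
  P[3] = -4 + 0 = -4
  P[4] = 4 + 0 = 4
  P[5] = 0 + 18 = 18
  P[6] = 8 + 18 = 26
  P[7] = 20 + 18 = 38
  P[8] = 20 + 18 = 38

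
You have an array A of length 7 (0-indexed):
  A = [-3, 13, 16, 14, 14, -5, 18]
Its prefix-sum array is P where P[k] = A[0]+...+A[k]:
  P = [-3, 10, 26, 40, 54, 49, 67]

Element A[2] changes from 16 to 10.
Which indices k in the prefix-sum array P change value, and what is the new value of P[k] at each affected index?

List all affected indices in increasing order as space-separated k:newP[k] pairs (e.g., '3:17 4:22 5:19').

Answer: 2:20 3:34 4:48 5:43 6:61

Derivation:
P[k] = A[0] + ... + A[k]
P[k] includes A[2] iff k >= 2
Affected indices: 2, 3, ..., 6; delta = -6
  P[2]: 26 + -6 = 20
  P[3]: 40 + -6 = 34
  P[4]: 54 + -6 = 48
  P[5]: 49 + -6 = 43
  P[6]: 67 + -6 = 61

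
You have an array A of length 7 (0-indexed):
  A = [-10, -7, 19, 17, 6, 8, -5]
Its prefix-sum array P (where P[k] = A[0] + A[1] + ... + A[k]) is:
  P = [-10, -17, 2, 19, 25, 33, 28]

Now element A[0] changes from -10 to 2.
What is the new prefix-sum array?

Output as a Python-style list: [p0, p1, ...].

Answer: [2, -5, 14, 31, 37, 45, 40]

Derivation:
Change: A[0] -10 -> 2, delta = 12
P[k] for k < 0: unchanged (A[0] not included)
P[k] for k >= 0: shift by delta = 12
  P[0] = -10 + 12 = 2
  P[1] = -17 + 12 = -5
  P[2] = 2 + 12 = 14
  P[3] = 19 + 12 = 31
  P[4] = 25 + 12 = 37
  P[5] = 33 + 12 = 45
  P[6] = 28 + 12 = 40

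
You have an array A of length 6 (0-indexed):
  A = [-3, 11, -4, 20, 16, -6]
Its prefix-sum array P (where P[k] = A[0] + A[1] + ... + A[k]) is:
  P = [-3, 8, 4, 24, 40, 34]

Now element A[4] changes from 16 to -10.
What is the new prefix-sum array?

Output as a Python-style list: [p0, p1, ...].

Change: A[4] 16 -> -10, delta = -26
P[k] for k < 4: unchanged (A[4] not included)
P[k] for k >= 4: shift by delta = -26
  P[0] = -3 + 0 = -3
  P[1] = 8 + 0 = 8
  P[2] = 4 + 0 = 4
  P[3] = 24 + 0 = 24
  P[4] = 40 + -26 = 14
  P[5] = 34 + -26 = 8

Answer: [-3, 8, 4, 24, 14, 8]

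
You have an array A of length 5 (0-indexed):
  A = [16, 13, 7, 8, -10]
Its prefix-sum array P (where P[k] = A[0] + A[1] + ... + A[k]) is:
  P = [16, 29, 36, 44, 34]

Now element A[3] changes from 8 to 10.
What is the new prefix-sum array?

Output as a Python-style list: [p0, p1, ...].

Change: A[3] 8 -> 10, delta = 2
P[k] for k < 3: unchanged (A[3] not included)
P[k] for k >= 3: shift by delta = 2
  P[0] = 16 + 0 = 16
  P[1] = 29 + 0 = 29
  P[2] = 36 + 0 = 36
  P[3] = 44 + 2 = 46
  P[4] = 34 + 2 = 36

Answer: [16, 29, 36, 46, 36]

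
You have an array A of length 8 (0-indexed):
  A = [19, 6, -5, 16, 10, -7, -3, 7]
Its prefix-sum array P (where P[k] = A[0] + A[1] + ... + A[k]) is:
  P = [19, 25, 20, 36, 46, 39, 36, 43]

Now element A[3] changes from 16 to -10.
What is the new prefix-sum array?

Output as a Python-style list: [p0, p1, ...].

Answer: [19, 25, 20, 10, 20, 13, 10, 17]

Derivation:
Change: A[3] 16 -> -10, delta = -26
P[k] for k < 3: unchanged (A[3] not included)
P[k] for k >= 3: shift by delta = -26
  P[0] = 19 + 0 = 19
  P[1] = 25 + 0 = 25
  P[2] = 20 + 0 = 20
  P[3] = 36 + -26 = 10
  P[4] = 46 + -26 = 20
  P[5] = 39 + -26 = 13
  P[6] = 36 + -26 = 10
  P[7] = 43 + -26 = 17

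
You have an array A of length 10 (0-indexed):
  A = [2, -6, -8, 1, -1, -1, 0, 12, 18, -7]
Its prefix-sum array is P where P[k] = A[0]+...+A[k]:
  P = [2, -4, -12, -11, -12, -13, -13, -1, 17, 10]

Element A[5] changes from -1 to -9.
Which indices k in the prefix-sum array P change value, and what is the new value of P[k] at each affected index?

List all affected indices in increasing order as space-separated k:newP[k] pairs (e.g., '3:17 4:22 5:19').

Answer: 5:-21 6:-21 7:-9 8:9 9:2

Derivation:
P[k] = A[0] + ... + A[k]
P[k] includes A[5] iff k >= 5
Affected indices: 5, 6, ..., 9; delta = -8
  P[5]: -13 + -8 = -21
  P[6]: -13 + -8 = -21
  P[7]: -1 + -8 = -9
  P[8]: 17 + -8 = 9
  P[9]: 10 + -8 = 2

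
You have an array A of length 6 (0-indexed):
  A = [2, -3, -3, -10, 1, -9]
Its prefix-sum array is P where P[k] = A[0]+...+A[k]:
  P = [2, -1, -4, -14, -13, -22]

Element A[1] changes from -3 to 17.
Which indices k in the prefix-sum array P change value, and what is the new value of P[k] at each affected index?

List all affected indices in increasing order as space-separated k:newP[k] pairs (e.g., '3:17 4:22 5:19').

Answer: 1:19 2:16 3:6 4:7 5:-2

Derivation:
P[k] = A[0] + ... + A[k]
P[k] includes A[1] iff k >= 1
Affected indices: 1, 2, ..., 5; delta = 20
  P[1]: -1 + 20 = 19
  P[2]: -4 + 20 = 16
  P[3]: -14 + 20 = 6
  P[4]: -13 + 20 = 7
  P[5]: -22 + 20 = -2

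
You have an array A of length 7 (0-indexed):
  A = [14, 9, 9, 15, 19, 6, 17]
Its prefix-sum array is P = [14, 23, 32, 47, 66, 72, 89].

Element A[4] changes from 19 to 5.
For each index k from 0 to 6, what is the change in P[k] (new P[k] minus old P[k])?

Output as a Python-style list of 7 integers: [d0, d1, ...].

Answer: [0, 0, 0, 0, -14, -14, -14]

Derivation:
Element change: A[4] 19 -> 5, delta = -14
For k < 4: P[k] unchanged, delta_P[k] = 0
For k >= 4: P[k] shifts by exactly -14
Delta array: [0, 0, 0, 0, -14, -14, -14]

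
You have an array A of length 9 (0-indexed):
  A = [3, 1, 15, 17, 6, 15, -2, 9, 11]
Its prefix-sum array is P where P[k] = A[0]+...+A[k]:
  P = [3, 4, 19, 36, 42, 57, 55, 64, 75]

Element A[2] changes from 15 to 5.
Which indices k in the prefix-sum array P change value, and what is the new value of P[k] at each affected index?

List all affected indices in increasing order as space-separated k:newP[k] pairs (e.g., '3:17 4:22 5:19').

P[k] = A[0] + ... + A[k]
P[k] includes A[2] iff k >= 2
Affected indices: 2, 3, ..., 8; delta = -10
  P[2]: 19 + -10 = 9
  P[3]: 36 + -10 = 26
  P[4]: 42 + -10 = 32
  P[5]: 57 + -10 = 47
  P[6]: 55 + -10 = 45
  P[7]: 64 + -10 = 54
  P[8]: 75 + -10 = 65

Answer: 2:9 3:26 4:32 5:47 6:45 7:54 8:65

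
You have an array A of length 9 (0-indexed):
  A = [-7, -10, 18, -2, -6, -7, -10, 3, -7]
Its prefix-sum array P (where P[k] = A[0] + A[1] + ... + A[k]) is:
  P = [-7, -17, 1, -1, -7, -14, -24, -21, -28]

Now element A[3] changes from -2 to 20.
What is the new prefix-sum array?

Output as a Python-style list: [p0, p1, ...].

Answer: [-7, -17, 1, 21, 15, 8, -2, 1, -6]

Derivation:
Change: A[3] -2 -> 20, delta = 22
P[k] for k < 3: unchanged (A[3] not included)
P[k] for k >= 3: shift by delta = 22
  P[0] = -7 + 0 = -7
  P[1] = -17 + 0 = -17
  P[2] = 1 + 0 = 1
  P[3] = -1 + 22 = 21
  P[4] = -7 + 22 = 15
  P[5] = -14 + 22 = 8
  P[6] = -24 + 22 = -2
  P[7] = -21 + 22 = 1
  P[8] = -28 + 22 = -6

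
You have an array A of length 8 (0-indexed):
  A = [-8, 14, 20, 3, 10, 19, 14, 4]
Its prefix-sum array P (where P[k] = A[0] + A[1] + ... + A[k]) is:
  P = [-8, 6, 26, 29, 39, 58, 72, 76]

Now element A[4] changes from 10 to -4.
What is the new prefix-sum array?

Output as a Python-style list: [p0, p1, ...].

Change: A[4] 10 -> -4, delta = -14
P[k] for k < 4: unchanged (A[4] not included)
P[k] for k >= 4: shift by delta = -14
  P[0] = -8 + 0 = -8
  P[1] = 6 + 0 = 6
  P[2] = 26 + 0 = 26
  P[3] = 29 + 0 = 29
  P[4] = 39 + -14 = 25
  P[5] = 58 + -14 = 44
  P[6] = 72 + -14 = 58
  P[7] = 76 + -14 = 62

Answer: [-8, 6, 26, 29, 25, 44, 58, 62]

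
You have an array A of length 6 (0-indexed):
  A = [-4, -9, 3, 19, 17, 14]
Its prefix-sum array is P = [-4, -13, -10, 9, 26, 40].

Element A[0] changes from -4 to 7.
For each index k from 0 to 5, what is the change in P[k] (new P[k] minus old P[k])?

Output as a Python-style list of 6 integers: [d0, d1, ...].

Element change: A[0] -4 -> 7, delta = 11
For k < 0: P[k] unchanged, delta_P[k] = 0
For k >= 0: P[k] shifts by exactly 11
Delta array: [11, 11, 11, 11, 11, 11]

Answer: [11, 11, 11, 11, 11, 11]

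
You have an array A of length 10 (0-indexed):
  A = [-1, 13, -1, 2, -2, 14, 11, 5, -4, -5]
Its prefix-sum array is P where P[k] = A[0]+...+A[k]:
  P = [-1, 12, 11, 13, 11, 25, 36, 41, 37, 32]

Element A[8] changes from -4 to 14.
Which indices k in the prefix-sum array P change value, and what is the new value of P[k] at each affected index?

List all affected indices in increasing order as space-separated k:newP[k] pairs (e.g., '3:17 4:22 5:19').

P[k] = A[0] + ... + A[k]
P[k] includes A[8] iff k >= 8
Affected indices: 8, 9, ..., 9; delta = 18
  P[8]: 37 + 18 = 55
  P[9]: 32 + 18 = 50

Answer: 8:55 9:50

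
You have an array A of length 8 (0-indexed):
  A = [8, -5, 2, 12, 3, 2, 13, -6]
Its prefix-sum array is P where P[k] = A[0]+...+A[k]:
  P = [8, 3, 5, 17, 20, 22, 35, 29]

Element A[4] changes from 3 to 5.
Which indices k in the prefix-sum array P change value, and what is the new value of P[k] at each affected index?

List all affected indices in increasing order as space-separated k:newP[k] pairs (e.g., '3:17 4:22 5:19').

P[k] = A[0] + ... + A[k]
P[k] includes A[4] iff k >= 4
Affected indices: 4, 5, ..., 7; delta = 2
  P[4]: 20 + 2 = 22
  P[5]: 22 + 2 = 24
  P[6]: 35 + 2 = 37
  P[7]: 29 + 2 = 31

Answer: 4:22 5:24 6:37 7:31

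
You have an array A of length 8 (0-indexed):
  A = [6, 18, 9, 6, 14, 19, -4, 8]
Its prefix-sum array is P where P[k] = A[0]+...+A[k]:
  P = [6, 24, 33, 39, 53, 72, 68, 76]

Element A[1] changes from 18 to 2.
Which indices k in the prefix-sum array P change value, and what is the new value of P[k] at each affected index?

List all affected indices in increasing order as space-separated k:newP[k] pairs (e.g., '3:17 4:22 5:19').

Answer: 1:8 2:17 3:23 4:37 5:56 6:52 7:60

Derivation:
P[k] = A[0] + ... + A[k]
P[k] includes A[1] iff k >= 1
Affected indices: 1, 2, ..., 7; delta = -16
  P[1]: 24 + -16 = 8
  P[2]: 33 + -16 = 17
  P[3]: 39 + -16 = 23
  P[4]: 53 + -16 = 37
  P[5]: 72 + -16 = 56
  P[6]: 68 + -16 = 52
  P[7]: 76 + -16 = 60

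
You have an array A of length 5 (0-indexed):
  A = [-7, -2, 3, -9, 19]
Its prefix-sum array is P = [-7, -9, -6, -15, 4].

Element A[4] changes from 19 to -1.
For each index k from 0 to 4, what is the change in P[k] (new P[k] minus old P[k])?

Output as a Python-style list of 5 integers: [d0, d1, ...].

Answer: [0, 0, 0, 0, -20]

Derivation:
Element change: A[4] 19 -> -1, delta = -20
For k < 4: P[k] unchanged, delta_P[k] = 0
For k >= 4: P[k] shifts by exactly -20
Delta array: [0, 0, 0, 0, -20]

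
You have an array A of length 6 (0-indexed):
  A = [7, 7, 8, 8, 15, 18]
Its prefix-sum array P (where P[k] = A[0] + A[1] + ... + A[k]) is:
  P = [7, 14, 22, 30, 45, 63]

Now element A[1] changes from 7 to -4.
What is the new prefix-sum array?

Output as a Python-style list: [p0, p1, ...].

Change: A[1] 7 -> -4, delta = -11
P[k] for k < 1: unchanged (A[1] not included)
P[k] for k >= 1: shift by delta = -11
  P[0] = 7 + 0 = 7
  P[1] = 14 + -11 = 3
  P[2] = 22 + -11 = 11
  P[3] = 30 + -11 = 19
  P[4] = 45 + -11 = 34
  P[5] = 63 + -11 = 52

Answer: [7, 3, 11, 19, 34, 52]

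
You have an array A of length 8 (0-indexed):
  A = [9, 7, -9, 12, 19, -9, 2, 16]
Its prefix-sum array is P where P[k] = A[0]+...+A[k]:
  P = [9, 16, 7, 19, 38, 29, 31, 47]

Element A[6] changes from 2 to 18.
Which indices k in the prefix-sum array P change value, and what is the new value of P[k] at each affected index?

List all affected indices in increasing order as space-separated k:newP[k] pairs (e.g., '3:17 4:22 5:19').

Answer: 6:47 7:63

Derivation:
P[k] = A[0] + ... + A[k]
P[k] includes A[6] iff k >= 6
Affected indices: 6, 7, ..., 7; delta = 16
  P[6]: 31 + 16 = 47
  P[7]: 47 + 16 = 63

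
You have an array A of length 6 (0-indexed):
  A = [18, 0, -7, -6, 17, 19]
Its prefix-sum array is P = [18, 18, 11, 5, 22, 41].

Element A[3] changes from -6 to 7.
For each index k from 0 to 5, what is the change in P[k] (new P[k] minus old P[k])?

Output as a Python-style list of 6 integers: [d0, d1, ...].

Element change: A[3] -6 -> 7, delta = 13
For k < 3: P[k] unchanged, delta_P[k] = 0
For k >= 3: P[k] shifts by exactly 13
Delta array: [0, 0, 0, 13, 13, 13]

Answer: [0, 0, 0, 13, 13, 13]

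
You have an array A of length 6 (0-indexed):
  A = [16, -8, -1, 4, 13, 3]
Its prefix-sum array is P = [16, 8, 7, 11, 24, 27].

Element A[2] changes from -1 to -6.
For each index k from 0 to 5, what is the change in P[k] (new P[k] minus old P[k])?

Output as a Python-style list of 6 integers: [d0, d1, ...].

Element change: A[2] -1 -> -6, delta = -5
For k < 2: P[k] unchanged, delta_P[k] = 0
For k >= 2: P[k] shifts by exactly -5
Delta array: [0, 0, -5, -5, -5, -5]

Answer: [0, 0, -5, -5, -5, -5]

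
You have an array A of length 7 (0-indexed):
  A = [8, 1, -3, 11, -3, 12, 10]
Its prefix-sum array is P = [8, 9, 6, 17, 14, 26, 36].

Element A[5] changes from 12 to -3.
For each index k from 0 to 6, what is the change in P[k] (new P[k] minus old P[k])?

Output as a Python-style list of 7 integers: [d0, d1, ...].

Element change: A[5] 12 -> -3, delta = -15
For k < 5: P[k] unchanged, delta_P[k] = 0
For k >= 5: P[k] shifts by exactly -15
Delta array: [0, 0, 0, 0, 0, -15, -15]

Answer: [0, 0, 0, 0, 0, -15, -15]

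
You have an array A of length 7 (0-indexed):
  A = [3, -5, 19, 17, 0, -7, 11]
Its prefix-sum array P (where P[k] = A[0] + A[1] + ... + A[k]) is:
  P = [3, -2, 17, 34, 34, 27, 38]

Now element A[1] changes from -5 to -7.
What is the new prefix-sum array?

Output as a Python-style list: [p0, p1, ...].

Change: A[1] -5 -> -7, delta = -2
P[k] for k < 1: unchanged (A[1] not included)
P[k] for k >= 1: shift by delta = -2
  P[0] = 3 + 0 = 3
  P[1] = -2 + -2 = -4
  P[2] = 17 + -2 = 15
  P[3] = 34 + -2 = 32
  P[4] = 34 + -2 = 32
  P[5] = 27 + -2 = 25
  P[6] = 38 + -2 = 36

Answer: [3, -4, 15, 32, 32, 25, 36]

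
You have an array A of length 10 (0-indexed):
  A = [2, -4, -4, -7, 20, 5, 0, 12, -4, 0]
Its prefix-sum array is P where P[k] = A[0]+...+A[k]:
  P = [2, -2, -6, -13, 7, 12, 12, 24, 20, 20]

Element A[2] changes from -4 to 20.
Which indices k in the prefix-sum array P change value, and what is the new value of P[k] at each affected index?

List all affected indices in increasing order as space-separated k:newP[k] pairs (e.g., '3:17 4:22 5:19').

Answer: 2:18 3:11 4:31 5:36 6:36 7:48 8:44 9:44

Derivation:
P[k] = A[0] + ... + A[k]
P[k] includes A[2] iff k >= 2
Affected indices: 2, 3, ..., 9; delta = 24
  P[2]: -6 + 24 = 18
  P[3]: -13 + 24 = 11
  P[4]: 7 + 24 = 31
  P[5]: 12 + 24 = 36
  P[6]: 12 + 24 = 36
  P[7]: 24 + 24 = 48
  P[8]: 20 + 24 = 44
  P[9]: 20 + 24 = 44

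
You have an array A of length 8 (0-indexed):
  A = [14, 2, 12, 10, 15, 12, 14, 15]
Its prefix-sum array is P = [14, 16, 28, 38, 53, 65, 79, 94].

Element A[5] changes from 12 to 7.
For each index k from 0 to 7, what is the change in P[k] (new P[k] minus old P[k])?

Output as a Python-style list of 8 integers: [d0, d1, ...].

Element change: A[5] 12 -> 7, delta = -5
For k < 5: P[k] unchanged, delta_P[k] = 0
For k >= 5: P[k] shifts by exactly -5
Delta array: [0, 0, 0, 0, 0, -5, -5, -5]

Answer: [0, 0, 0, 0, 0, -5, -5, -5]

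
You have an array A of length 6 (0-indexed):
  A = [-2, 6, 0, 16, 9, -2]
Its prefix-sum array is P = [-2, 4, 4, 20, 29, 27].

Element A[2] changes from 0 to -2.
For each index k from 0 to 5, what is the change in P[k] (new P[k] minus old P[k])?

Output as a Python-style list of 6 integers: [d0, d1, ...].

Answer: [0, 0, -2, -2, -2, -2]

Derivation:
Element change: A[2] 0 -> -2, delta = -2
For k < 2: P[k] unchanged, delta_P[k] = 0
For k >= 2: P[k] shifts by exactly -2
Delta array: [0, 0, -2, -2, -2, -2]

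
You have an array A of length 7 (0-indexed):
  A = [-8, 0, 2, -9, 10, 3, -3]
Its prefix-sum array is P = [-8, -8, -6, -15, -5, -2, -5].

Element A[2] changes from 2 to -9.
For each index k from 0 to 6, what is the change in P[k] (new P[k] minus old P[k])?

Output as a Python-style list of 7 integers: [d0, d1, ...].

Element change: A[2] 2 -> -9, delta = -11
For k < 2: P[k] unchanged, delta_P[k] = 0
For k >= 2: P[k] shifts by exactly -11
Delta array: [0, 0, -11, -11, -11, -11, -11]

Answer: [0, 0, -11, -11, -11, -11, -11]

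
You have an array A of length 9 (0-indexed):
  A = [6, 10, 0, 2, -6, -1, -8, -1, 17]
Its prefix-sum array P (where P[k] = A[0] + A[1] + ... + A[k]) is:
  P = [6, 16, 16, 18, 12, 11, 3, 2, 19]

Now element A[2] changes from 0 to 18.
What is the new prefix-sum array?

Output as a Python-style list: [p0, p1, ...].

Change: A[2] 0 -> 18, delta = 18
P[k] for k < 2: unchanged (A[2] not included)
P[k] for k >= 2: shift by delta = 18
  P[0] = 6 + 0 = 6
  P[1] = 16 + 0 = 16
  P[2] = 16 + 18 = 34
  P[3] = 18 + 18 = 36
  P[4] = 12 + 18 = 30
  P[5] = 11 + 18 = 29
  P[6] = 3 + 18 = 21
  P[7] = 2 + 18 = 20
  P[8] = 19 + 18 = 37

Answer: [6, 16, 34, 36, 30, 29, 21, 20, 37]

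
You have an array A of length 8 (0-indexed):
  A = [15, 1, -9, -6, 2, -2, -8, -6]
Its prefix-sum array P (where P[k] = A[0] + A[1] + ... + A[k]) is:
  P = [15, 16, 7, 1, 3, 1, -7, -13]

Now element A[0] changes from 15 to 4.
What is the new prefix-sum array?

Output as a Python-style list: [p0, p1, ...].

Answer: [4, 5, -4, -10, -8, -10, -18, -24]

Derivation:
Change: A[0] 15 -> 4, delta = -11
P[k] for k < 0: unchanged (A[0] not included)
P[k] for k >= 0: shift by delta = -11
  P[0] = 15 + -11 = 4
  P[1] = 16 + -11 = 5
  P[2] = 7 + -11 = -4
  P[3] = 1 + -11 = -10
  P[4] = 3 + -11 = -8
  P[5] = 1 + -11 = -10
  P[6] = -7 + -11 = -18
  P[7] = -13 + -11 = -24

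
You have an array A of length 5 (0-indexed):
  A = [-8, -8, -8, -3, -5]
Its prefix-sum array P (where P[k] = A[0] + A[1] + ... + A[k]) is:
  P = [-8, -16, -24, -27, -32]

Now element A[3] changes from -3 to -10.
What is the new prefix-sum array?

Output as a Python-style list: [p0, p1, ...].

Answer: [-8, -16, -24, -34, -39]

Derivation:
Change: A[3] -3 -> -10, delta = -7
P[k] for k < 3: unchanged (A[3] not included)
P[k] for k >= 3: shift by delta = -7
  P[0] = -8 + 0 = -8
  P[1] = -16 + 0 = -16
  P[2] = -24 + 0 = -24
  P[3] = -27 + -7 = -34
  P[4] = -32 + -7 = -39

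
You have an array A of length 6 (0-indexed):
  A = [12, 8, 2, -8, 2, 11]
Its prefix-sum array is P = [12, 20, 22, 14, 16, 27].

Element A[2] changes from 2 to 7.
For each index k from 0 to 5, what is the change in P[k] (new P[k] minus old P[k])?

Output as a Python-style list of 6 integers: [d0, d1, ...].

Element change: A[2] 2 -> 7, delta = 5
For k < 2: P[k] unchanged, delta_P[k] = 0
For k >= 2: P[k] shifts by exactly 5
Delta array: [0, 0, 5, 5, 5, 5]

Answer: [0, 0, 5, 5, 5, 5]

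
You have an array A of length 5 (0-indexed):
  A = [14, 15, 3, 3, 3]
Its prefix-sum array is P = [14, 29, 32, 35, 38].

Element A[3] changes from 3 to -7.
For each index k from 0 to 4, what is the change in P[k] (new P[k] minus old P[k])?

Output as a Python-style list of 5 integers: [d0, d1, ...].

Element change: A[3] 3 -> -7, delta = -10
For k < 3: P[k] unchanged, delta_P[k] = 0
For k >= 3: P[k] shifts by exactly -10
Delta array: [0, 0, 0, -10, -10]

Answer: [0, 0, 0, -10, -10]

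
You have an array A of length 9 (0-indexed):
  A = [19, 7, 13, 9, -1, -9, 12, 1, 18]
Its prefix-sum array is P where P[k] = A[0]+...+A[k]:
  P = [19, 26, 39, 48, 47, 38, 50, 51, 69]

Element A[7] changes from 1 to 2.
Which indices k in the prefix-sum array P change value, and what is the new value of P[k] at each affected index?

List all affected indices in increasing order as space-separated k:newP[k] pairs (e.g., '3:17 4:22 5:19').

Answer: 7:52 8:70

Derivation:
P[k] = A[0] + ... + A[k]
P[k] includes A[7] iff k >= 7
Affected indices: 7, 8, ..., 8; delta = 1
  P[7]: 51 + 1 = 52
  P[8]: 69 + 1 = 70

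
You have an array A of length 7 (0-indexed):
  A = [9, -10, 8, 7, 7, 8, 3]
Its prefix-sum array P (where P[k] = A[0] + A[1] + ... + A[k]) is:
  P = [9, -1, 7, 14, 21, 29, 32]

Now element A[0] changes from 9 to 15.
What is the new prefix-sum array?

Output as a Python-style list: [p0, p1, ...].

Answer: [15, 5, 13, 20, 27, 35, 38]

Derivation:
Change: A[0] 9 -> 15, delta = 6
P[k] for k < 0: unchanged (A[0] not included)
P[k] for k >= 0: shift by delta = 6
  P[0] = 9 + 6 = 15
  P[1] = -1 + 6 = 5
  P[2] = 7 + 6 = 13
  P[3] = 14 + 6 = 20
  P[4] = 21 + 6 = 27
  P[5] = 29 + 6 = 35
  P[6] = 32 + 6 = 38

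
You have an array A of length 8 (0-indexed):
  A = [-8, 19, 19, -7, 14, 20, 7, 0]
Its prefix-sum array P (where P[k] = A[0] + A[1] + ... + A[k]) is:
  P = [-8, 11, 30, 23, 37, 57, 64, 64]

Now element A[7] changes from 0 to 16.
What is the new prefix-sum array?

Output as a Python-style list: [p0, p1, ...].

Answer: [-8, 11, 30, 23, 37, 57, 64, 80]

Derivation:
Change: A[7] 0 -> 16, delta = 16
P[k] for k < 7: unchanged (A[7] not included)
P[k] for k >= 7: shift by delta = 16
  P[0] = -8 + 0 = -8
  P[1] = 11 + 0 = 11
  P[2] = 30 + 0 = 30
  P[3] = 23 + 0 = 23
  P[4] = 37 + 0 = 37
  P[5] = 57 + 0 = 57
  P[6] = 64 + 0 = 64
  P[7] = 64 + 16 = 80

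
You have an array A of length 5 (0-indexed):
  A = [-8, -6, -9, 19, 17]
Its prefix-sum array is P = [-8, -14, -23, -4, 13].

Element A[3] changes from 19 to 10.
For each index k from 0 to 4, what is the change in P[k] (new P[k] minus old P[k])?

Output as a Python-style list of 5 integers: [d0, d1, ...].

Element change: A[3] 19 -> 10, delta = -9
For k < 3: P[k] unchanged, delta_P[k] = 0
For k >= 3: P[k] shifts by exactly -9
Delta array: [0, 0, 0, -9, -9]

Answer: [0, 0, 0, -9, -9]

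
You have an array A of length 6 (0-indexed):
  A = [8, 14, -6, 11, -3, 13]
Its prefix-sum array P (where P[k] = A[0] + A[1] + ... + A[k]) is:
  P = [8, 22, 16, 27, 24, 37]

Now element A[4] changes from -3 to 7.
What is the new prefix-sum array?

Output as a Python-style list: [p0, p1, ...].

Answer: [8, 22, 16, 27, 34, 47]

Derivation:
Change: A[4] -3 -> 7, delta = 10
P[k] for k < 4: unchanged (A[4] not included)
P[k] for k >= 4: shift by delta = 10
  P[0] = 8 + 0 = 8
  P[1] = 22 + 0 = 22
  P[2] = 16 + 0 = 16
  P[3] = 27 + 0 = 27
  P[4] = 24 + 10 = 34
  P[5] = 37 + 10 = 47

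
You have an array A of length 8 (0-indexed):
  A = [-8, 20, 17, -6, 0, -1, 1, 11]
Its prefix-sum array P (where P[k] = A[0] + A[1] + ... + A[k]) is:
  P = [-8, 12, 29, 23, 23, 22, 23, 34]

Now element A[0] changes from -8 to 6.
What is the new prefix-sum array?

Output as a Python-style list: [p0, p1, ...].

Answer: [6, 26, 43, 37, 37, 36, 37, 48]

Derivation:
Change: A[0] -8 -> 6, delta = 14
P[k] for k < 0: unchanged (A[0] not included)
P[k] for k >= 0: shift by delta = 14
  P[0] = -8 + 14 = 6
  P[1] = 12 + 14 = 26
  P[2] = 29 + 14 = 43
  P[3] = 23 + 14 = 37
  P[4] = 23 + 14 = 37
  P[5] = 22 + 14 = 36
  P[6] = 23 + 14 = 37
  P[7] = 34 + 14 = 48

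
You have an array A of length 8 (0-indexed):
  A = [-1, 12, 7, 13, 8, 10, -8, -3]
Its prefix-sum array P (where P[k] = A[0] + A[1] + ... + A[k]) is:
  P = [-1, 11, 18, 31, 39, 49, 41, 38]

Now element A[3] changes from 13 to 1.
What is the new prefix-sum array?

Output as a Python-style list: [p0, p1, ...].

Answer: [-1, 11, 18, 19, 27, 37, 29, 26]

Derivation:
Change: A[3] 13 -> 1, delta = -12
P[k] for k < 3: unchanged (A[3] not included)
P[k] for k >= 3: shift by delta = -12
  P[0] = -1 + 0 = -1
  P[1] = 11 + 0 = 11
  P[2] = 18 + 0 = 18
  P[3] = 31 + -12 = 19
  P[4] = 39 + -12 = 27
  P[5] = 49 + -12 = 37
  P[6] = 41 + -12 = 29
  P[7] = 38 + -12 = 26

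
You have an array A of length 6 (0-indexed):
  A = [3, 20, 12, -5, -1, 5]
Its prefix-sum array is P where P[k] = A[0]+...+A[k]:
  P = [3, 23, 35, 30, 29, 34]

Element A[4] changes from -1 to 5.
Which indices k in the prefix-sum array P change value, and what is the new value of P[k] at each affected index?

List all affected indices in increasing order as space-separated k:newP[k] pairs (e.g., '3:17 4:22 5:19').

P[k] = A[0] + ... + A[k]
P[k] includes A[4] iff k >= 4
Affected indices: 4, 5, ..., 5; delta = 6
  P[4]: 29 + 6 = 35
  P[5]: 34 + 6 = 40

Answer: 4:35 5:40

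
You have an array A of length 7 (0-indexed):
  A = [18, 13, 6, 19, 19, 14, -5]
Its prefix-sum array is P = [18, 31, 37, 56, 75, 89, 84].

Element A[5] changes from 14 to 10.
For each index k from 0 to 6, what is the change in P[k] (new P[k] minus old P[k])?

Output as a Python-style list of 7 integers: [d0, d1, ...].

Answer: [0, 0, 0, 0, 0, -4, -4]

Derivation:
Element change: A[5] 14 -> 10, delta = -4
For k < 5: P[k] unchanged, delta_P[k] = 0
For k >= 5: P[k] shifts by exactly -4
Delta array: [0, 0, 0, 0, 0, -4, -4]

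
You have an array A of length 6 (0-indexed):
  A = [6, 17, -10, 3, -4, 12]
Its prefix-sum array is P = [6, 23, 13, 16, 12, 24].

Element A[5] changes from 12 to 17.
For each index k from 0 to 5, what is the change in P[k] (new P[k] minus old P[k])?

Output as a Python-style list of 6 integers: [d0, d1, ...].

Element change: A[5] 12 -> 17, delta = 5
For k < 5: P[k] unchanged, delta_P[k] = 0
For k >= 5: P[k] shifts by exactly 5
Delta array: [0, 0, 0, 0, 0, 5]

Answer: [0, 0, 0, 0, 0, 5]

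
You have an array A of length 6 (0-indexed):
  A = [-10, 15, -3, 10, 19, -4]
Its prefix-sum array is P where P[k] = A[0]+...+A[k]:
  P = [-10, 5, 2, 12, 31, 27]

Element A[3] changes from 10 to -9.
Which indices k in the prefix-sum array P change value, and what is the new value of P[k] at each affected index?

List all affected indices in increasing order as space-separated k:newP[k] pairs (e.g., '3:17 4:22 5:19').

P[k] = A[0] + ... + A[k]
P[k] includes A[3] iff k >= 3
Affected indices: 3, 4, ..., 5; delta = -19
  P[3]: 12 + -19 = -7
  P[4]: 31 + -19 = 12
  P[5]: 27 + -19 = 8

Answer: 3:-7 4:12 5:8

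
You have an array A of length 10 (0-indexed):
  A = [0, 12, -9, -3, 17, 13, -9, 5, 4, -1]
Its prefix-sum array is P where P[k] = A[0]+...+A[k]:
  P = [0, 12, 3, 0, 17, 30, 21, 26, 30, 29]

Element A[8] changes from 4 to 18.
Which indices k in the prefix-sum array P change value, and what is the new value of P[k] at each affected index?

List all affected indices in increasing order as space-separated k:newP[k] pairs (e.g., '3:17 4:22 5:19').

Answer: 8:44 9:43

Derivation:
P[k] = A[0] + ... + A[k]
P[k] includes A[8] iff k >= 8
Affected indices: 8, 9, ..., 9; delta = 14
  P[8]: 30 + 14 = 44
  P[9]: 29 + 14 = 43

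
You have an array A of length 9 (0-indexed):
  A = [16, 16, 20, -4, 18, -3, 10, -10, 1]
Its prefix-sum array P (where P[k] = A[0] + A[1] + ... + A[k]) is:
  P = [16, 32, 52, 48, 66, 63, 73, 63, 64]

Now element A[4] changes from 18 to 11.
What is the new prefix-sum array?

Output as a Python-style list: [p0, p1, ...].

Answer: [16, 32, 52, 48, 59, 56, 66, 56, 57]

Derivation:
Change: A[4] 18 -> 11, delta = -7
P[k] for k < 4: unchanged (A[4] not included)
P[k] for k >= 4: shift by delta = -7
  P[0] = 16 + 0 = 16
  P[1] = 32 + 0 = 32
  P[2] = 52 + 0 = 52
  P[3] = 48 + 0 = 48
  P[4] = 66 + -7 = 59
  P[5] = 63 + -7 = 56
  P[6] = 73 + -7 = 66
  P[7] = 63 + -7 = 56
  P[8] = 64 + -7 = 57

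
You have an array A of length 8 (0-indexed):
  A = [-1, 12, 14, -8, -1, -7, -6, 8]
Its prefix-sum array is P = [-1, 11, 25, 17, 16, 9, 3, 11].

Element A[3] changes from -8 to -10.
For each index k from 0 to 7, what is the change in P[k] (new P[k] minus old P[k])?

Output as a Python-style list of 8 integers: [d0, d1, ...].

Element change: A[3] -8 -> -10, delta = -2
For k < 3: P[k] unchanged, delta_P[k] = 0
For k >= 3: P[k] shifts by exactly -2
Delta array: [0, 0, 0, -2, -2, -2, -2, -2]

Answer: [0, 0, 0, -2, -2, -2, -2, -2]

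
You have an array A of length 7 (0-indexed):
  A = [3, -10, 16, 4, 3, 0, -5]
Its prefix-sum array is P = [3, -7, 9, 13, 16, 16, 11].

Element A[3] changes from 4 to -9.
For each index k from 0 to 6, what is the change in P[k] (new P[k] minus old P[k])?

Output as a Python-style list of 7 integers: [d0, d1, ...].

Element change: A[3] 4 -> -9, delta = -13
For k < 3: P[k] unchanged, delta_P[k] = 0
For k >= 3: P[k] shifts by exactly -13
Delta array: [0, 0, 0, -13, -13, -13, -13]

Answer: [0, 0, 0, -13, -13, -13, -13]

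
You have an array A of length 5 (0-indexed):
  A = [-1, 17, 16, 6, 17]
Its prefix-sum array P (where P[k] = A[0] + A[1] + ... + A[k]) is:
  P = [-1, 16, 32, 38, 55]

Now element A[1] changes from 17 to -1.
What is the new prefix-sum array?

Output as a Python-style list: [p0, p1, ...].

Change: A[1] 17 -> -1, delta = -18
P[k] for k < 1: unchanged (A[1] not included)
P[k] for k >= 1: shift by delta = -18
  P[0] = -1 + 0 = -1
  P[1] = 16 + -18 = -2
  P[2] = 32 + -18 = 14
  P[3] = 38 + -18 = 20
  P[4] = 55 + -18 = 37

Answer: [-1, -2, 14, 20, 37]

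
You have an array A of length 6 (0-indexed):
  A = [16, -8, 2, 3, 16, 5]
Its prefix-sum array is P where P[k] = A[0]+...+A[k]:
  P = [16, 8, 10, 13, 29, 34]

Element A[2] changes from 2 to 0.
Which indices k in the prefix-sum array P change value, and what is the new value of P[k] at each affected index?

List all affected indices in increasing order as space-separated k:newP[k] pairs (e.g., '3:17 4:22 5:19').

P[k] = A[0] + ... + A[k]
P[k] includes A[2] iff k >= 2
Affected indices: 2, 3, ..., 5; delta = -2
  P[2]: 10 + -2 = 8
  P[3]: 13 + -2 = 11
  P[4]: 29 + -2 = 27
  P[5]: 34 + -2 = 32

Answer: 2:8 3:11 4:27 5:32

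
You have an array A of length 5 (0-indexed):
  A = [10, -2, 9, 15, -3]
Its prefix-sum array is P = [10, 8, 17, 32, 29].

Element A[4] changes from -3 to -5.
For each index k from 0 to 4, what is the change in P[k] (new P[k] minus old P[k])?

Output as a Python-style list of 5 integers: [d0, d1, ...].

Element change: A[4] -3 -> -5, delta = -2
For k < 4: P[k] unchanged, delta_P[k] = 0
For k >= 4: P[k] shifts by exactly -2
Delta array: [0, 0, 0, 0, -2]

Answer: [0, 0, 0, 0, -2]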